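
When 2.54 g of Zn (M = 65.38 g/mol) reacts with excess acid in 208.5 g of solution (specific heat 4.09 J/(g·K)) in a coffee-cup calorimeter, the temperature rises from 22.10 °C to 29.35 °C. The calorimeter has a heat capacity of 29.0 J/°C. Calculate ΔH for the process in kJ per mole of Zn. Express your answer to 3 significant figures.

ΔH = -165 kJ/mol

|ΔT| = |29.35 − 22.10| = 7.25 °C
|q_surr| = (208.5 × 4.09 + 29.0) × 7.25 = 881.765 × 7.25 = 6393 J
n(Zn) = 2.54 / 65.38 = 0.03885 mol
Temperature rose, so q_rxn = −|q_surr| = -6.393 kJ
ΔH = q_rxn / n = -164.6 kJ/mol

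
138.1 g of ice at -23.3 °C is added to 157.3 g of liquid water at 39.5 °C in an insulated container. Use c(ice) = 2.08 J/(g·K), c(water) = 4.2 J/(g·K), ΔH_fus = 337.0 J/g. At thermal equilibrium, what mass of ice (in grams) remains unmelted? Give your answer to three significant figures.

Heat to warm all ice to 0 °C: 138.1×2.08×23.3 = 6692.9 J
Heat released by water cooling to 0 °C: 157.3×4.2×39.5 = 26096 J
26096 J < 6692.9 + 138.1×337.0 = 53232.6 J, so not all ice melts; final T = 0 °C.
Heat left for melting: 26096 − 6692.9 = 19403.1 J
Mass melted = 19403.1 / 337.0 = 57.58 g
Ice remaining = 138.1 − 57.58 = 80.52 g

m_ice remaining = 80.5 g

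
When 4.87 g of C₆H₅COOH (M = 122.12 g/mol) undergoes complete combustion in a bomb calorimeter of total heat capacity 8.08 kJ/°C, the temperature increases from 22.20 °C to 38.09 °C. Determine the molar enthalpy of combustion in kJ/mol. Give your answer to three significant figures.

ΔT = 38.09 − 22.20 = 15.89 °C
q_cal = C_cal × ΔT = 8.08 × 15.89 = 128.3912 kJ
n = 4.87 / 122.12 = 0.03988 mol
q_rxn = −q_cal = -128.3912 kJ
ΔH = -128.3912 / 0.03988 = -3219 kJ/mol

ΔH = -3220 kJ/mol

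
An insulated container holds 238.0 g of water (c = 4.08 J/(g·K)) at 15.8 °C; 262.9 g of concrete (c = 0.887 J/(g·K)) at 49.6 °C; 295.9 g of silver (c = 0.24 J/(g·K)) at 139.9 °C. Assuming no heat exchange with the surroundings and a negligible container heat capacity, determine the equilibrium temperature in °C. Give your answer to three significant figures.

T_f = 28.9 °C

Σ mᵢcᵢ(T − Tᵢ) = 0  ⇒  T = Σ mᵢcᵢTᵢ / Σ mᵢcᵢ
Σ mᵢcᵢ = 238.0×4.08 + 262.9×0.887 + 295.9×0.24 = 1275.2483
Σ mᵢcᵢTᵢ = 971.04×15.8 + 233.1923×49.6 + 71.016×139.9 = 36844
T = 36844 / 1275.2483 = 28.89 °C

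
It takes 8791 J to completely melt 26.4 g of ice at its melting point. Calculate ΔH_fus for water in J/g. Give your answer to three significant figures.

ΔH_fus = 333 J/g

ΔH_fus = q / m = 8791 / 26.4 = 333 J/g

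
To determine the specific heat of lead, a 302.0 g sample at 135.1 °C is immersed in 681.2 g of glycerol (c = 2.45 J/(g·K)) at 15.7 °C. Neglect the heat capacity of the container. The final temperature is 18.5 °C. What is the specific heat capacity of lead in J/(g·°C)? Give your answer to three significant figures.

q_gained = (681.2 × 2.45) × (18.5 − 15.7) = 4673 J
q_lost = 302.0 × c × (135.1 − 18.5) = 35213.2 c
Set equal: c = 4673 / 35213.2 = 0.133 J/(g·°C)

c = 0.133 J/(g·°C)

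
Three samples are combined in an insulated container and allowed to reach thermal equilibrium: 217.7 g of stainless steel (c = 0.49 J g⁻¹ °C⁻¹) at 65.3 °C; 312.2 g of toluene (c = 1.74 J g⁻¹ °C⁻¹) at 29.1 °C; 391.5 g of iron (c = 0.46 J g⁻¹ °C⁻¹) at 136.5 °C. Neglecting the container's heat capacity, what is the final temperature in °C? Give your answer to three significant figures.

Σ mᵢcᵢ(T − Tᵢ) = 0  ⇒  T = Σ mᵢcᵢTᵢ / Σ mᵢcᵢ
Σ mᵢcᵢ = 217.7×0.49 + 312.2×1.74 + 391.5×0.46 = 829.991
Σ mᵢcᵢTᵢ = 106.673×65.3 + 543.228×29.1 + 180.09×136.5 = 47356
T = 47356 / 829.991 = 57.06 °C

T_f = 57.1 °C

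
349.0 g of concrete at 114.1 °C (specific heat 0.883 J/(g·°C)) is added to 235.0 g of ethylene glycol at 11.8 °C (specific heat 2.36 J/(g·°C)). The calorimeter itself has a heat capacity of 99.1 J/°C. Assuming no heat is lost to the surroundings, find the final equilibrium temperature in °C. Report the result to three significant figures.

T_f = 44.6 °C

Heat lost by concrete = heat gained by ethylene glycol + calorimeter.
(349.0)(0.883)(114.1 − T) = [(235.0)(2.36) + 99.1](T − 11.8)
308.167 (114.1 − T) = 653.7 (T − 11.8)
35162 − 308.167 T = 653.7 T − 7713.7
42875.7 = 961.867 T
T = 44.58 °C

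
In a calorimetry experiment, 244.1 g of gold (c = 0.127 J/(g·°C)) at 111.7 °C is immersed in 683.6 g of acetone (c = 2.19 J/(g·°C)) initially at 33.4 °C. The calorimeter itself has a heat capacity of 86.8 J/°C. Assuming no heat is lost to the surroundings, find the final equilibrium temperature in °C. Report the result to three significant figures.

Heat lost by gold = heat gained by acetone + calorimeter.
(244.1)(0.127)(111.7 − T) = [(683.6)(2.19) + 86.8](T − 33.4)
31.0007 (111.7 − T) = 1583.884 (T − 33.4)
3462.8 − 31.0007 T = 1583.884 T − 52902
56364.8 = 1614.8847 T
T = 34.90 °C

T_f = 34.9 °C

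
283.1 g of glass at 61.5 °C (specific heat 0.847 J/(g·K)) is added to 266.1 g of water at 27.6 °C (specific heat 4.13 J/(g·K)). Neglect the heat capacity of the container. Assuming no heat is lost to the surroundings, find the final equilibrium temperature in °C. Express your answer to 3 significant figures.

T_f = 33.7 °C

Heat lost by glass = heat gained by water.
(283.1)(0.847)(61.5 − T) = (266.1)(4.13)(T − 27.6)
239.7857 (61.5 − T) = 1098.993 (T − 27.6)
14747 − 239.7857 T = 1098.993 T − 30332
45079 = 1338.7787 T
T = 33.67 °C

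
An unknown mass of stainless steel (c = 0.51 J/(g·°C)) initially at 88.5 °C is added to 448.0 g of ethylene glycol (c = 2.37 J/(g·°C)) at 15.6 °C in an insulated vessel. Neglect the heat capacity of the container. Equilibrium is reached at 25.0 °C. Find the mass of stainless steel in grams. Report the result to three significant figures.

q_gained = (448.0 × 2.37) × (25.0 − 15.6) = 9981 J
q_lost = m × 0.51 × (88.5 − 25.0) = 32.385 m
m = 9981 / 32.385 = 308 g

m = 308 g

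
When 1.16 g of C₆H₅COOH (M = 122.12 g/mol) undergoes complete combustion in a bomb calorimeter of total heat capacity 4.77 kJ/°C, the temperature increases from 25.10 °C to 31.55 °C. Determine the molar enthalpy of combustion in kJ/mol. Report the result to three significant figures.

ΔT = 31.55 − 25.10 = 6.45 °C
q_cal = C_cal × ΔT = 4.77 × 6.45 = 30.7665 kJ
n = 1.16 / 122.12 = 0.009499 mol
q_rxn = −q_cal = -30.7665 kJ
ΔH = -30.7665 / 0.009499 = -3239 kJ/mol

ΔH = -3240 kJ/mol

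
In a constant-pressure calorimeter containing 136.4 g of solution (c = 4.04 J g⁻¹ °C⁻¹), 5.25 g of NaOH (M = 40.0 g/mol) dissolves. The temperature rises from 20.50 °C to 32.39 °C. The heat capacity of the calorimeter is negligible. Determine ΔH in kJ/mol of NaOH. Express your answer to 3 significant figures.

ΔH = -49.9 kJ/mol

|ΔT| = |32.39 − 20.50| = 11.89 °C
|q_surr| = (136.4 × 4.04) × 11.89 = 551.056 × 11.89 = 6552 J
n(NaOH) = 5.25 / 40.0 = 0.1313 mol
Temperature rose, so q_rxn = −|q_surr| = -6.552 kJ
ΔH = q_rxn / n = -49.90 kJ/mol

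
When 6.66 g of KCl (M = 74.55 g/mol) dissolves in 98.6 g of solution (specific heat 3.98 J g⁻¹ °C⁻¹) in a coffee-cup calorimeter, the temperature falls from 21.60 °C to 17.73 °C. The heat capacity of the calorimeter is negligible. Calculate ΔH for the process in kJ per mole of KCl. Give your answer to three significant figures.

ΔH = 17.0 kJ/mol

|ΔT| = |17.73 − 21.60| = 3.87 °C
|q_surr| = (98.6 × 3.98) × 3.87 = 392.428 × 3.87 = 1519 J
n(KCl) = 6.66 / 74.55 = 0.08934 mol
Temperature fell, so q_rxn = +|q_surr| = 1.519 kJ
ΔH = q_rxn / n = 17.00 kJ/mol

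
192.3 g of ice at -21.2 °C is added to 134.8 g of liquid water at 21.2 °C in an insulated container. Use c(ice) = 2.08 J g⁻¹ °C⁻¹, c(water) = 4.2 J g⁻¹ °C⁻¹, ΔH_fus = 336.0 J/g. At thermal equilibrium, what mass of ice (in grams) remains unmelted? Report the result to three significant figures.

m_ice remaining = 182 g

Heat to warm all ice to 0 °C: 192.3×2.08×21.2 = 8479.7 J
Heat released by water cooling to 0 °C: 134.8×4.2×21.2 = 12003 J
12003 J < 8479.7 + 192.3×336.0 = 73092.5 J, so not all ice melts; final T = 0 °C.
Heat left for melting: 12003 − 8479.7 = 3523.3 J
Mass melted = 3523.3 / 336.0 = 10.49 g
Ice remaining = 192.3 − 10.49 = 181.81 g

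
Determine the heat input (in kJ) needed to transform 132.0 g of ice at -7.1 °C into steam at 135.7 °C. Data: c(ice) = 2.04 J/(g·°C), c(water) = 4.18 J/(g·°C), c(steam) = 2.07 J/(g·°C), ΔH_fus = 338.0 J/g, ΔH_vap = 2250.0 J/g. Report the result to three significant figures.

q = 408 kJ

q1 (heat ice -7.1→0.0 °C): 132.0 × 2.04 × 7.1 = 1912 J
q2 (melt at 0 °C): 132.0 × 338.0 = 44616 J
q3 (heat water 0.0→100.0 °C): 132.0 × 4.18 × 100.0 = 55176 J
q4 (vaporize at 100 °C): 132.0 × 2250.0 = 297000 J
q5 (heat steam 100.0→135.7 °C): 132.0 × 2.07 × 35.7 = 9755 J
Total: 1912 + 44616 + 55176 + 297000 + 9755 = 408459 J = 408 kJ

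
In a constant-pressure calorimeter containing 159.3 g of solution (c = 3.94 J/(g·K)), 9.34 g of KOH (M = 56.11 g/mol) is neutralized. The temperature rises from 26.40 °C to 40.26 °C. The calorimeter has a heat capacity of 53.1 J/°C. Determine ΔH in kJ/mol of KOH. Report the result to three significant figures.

|ΔT| = |40.26 − 26.40| = 13.86 °C
|q_surr| = (159.3 × 3.94 + 53.1) × 13.86 = 680.742 × 13.86 = 9435 J
n(KOH) = 9.34 / 56.11 = 0.1665 mol
Temperature rose, so q_rxn = −|q_surr| = -9.435 kJ
ΔH = q_rxn / n = -56.67 kJ/mol

ΔH = -56.7 kJ/mol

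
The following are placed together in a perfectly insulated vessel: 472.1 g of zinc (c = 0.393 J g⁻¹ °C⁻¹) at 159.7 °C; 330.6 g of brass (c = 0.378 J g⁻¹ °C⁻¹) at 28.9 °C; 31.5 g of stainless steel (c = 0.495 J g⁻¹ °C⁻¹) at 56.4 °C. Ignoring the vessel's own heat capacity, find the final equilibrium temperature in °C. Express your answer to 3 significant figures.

Σ mᵢcᵢ(T − Tᵢ) = 0  ⇒  T = Σ mᵢcᵢTᵢ / Σ mᵢcᵢ
Σ mᵢcᵢ = 472.1×0.393 + 330.6×0.378 + 31.5×0.495 = 326.0946
Σ mᵢcᵢTᵢ = 185.5353×159.7 + 124.9668×28.9 + 15.5925×56.4 = 34121
T = 34121 / 326.0946 = 104.6 °C

T_f = 105 °C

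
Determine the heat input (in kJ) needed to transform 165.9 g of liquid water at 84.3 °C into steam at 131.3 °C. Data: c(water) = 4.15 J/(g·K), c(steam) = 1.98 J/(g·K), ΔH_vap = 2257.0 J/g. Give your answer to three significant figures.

q1 (heat water 84.3→100.0 °C): 165.9 × 4.15 × 15.7 = 10809 J
q2 (vaporize at 100 °C): 165.9 × 2257.0 = 374436 J
q3 (heat steam 100.0→131.3 °C): 165.9 × 1.98 × 31.3 = 10281 J
Total: 10809 + 374436 + 10281 = 395526 J = 396 kJ

q = 396 kJ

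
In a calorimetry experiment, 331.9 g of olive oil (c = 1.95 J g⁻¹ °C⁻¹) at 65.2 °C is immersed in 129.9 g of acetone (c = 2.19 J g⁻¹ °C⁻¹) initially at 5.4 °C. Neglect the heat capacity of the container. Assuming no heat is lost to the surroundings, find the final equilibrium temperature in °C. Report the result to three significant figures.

T_f = 46.9 °C

Heat lost by olive oil = heat gained by acetone.
(331.9)(1.95)(65.2 − T) = (129.9)(2.19)(T − 5.4)
647.205 (65.2 − T) = 284.481 (T − 5.4)
42198 − 647.205 T = 284.481 T − 1536.2
43734.2 = 931.686 T
T = 46.94 °C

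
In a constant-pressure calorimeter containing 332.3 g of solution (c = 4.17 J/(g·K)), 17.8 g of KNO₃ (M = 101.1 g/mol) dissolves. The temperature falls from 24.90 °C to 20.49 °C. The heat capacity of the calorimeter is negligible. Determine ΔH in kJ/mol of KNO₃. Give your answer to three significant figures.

ΔH = 34.7 kJ/mol

|ΔT| = |20.49 − 24.90| = 4.41 °C
|q_surr| = (332.3 × 4.17) × 4.41 = 1385.691 × 4.41 = 6111 J
n(KNO₃) = 17.8 / 101.1 = 0.1761 mol
Temperature fell, so q_rxn = +|q_surr| = 6.111 kJ
ΔH = q_rxn / n = 34.70 kJ/mol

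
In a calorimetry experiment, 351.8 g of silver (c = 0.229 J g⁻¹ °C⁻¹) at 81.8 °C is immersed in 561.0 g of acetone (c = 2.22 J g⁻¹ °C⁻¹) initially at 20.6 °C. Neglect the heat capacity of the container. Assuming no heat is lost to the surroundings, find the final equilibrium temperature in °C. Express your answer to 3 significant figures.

Heat lost by silver = heat gained by acetone.
(351.8)(0.229)(81.8 − T) = (561.0)(2.22)(T − 20.6)
80.5622 (81.8 − T) = 1245.42 (T − 20.6)
6590.0 − 80.5622 T = 1245.42 T − 25656
32246.0 = 1325.9822 T
T = 24.32 °C

T_f = 24.3 °C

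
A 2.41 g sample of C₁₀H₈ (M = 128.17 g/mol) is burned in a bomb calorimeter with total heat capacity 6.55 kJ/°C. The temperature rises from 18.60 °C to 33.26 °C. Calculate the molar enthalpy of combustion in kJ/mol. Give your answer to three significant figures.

ΔH = -5110 kJ/mol

ΔT = 33.26 − 18.60 = 14.66 °C
q_cal = C_cal × ΔT = 6.55 × 14.66 = 96.023 kJ
n = 2.41 / 128.17 = 0.01880 mol
q_rxn = −q_cal = -96.023 kJ
ΔH = -96.023 / 0.01880 = -5108 kJ/mol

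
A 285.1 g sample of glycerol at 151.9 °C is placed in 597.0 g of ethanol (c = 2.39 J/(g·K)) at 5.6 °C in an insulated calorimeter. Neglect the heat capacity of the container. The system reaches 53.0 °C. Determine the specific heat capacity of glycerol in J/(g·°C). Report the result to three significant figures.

c = 2.40 J/(g·°C)

q_gained = (597.0 × 2.39) × (53.0 − 5.6) = 67630 J
q_lost = 285.1 × c × (151.9 − 53.0) = 28196.39 c
Set equal: c = 67630 / 28196.39 = 2.40 J/(g·°C)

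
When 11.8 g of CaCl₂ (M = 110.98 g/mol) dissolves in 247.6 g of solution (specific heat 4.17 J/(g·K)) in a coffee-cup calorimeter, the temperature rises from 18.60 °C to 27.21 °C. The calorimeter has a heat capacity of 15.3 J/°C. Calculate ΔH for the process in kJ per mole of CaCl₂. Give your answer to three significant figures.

ΔH = -84.8 kJ/mol

|ΔT| = |27.21 − 18.60| = 8.61 °C
|q_surr| = (247.6 × 4.17 + 15.3) × 8.61 = 1047.792 × 8.61 = 9021.5 J
n(CaCl₂) = 11.8 / 110.98 = 0.10633 mol
Temperature rose, so q_rxn = −|q_surr| = -9.0215 kJ
ΔH = q_rxn / n = -84.84 kJ/mol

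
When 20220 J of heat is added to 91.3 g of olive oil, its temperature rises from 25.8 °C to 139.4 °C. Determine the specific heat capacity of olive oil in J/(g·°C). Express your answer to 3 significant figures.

c = q / (m ΔT) = 20220 / (91.3 × 113.6)
c = 20220 / 10371.68 = 1.95 J/(g·°C)

c = 1.95 J/(g·°C)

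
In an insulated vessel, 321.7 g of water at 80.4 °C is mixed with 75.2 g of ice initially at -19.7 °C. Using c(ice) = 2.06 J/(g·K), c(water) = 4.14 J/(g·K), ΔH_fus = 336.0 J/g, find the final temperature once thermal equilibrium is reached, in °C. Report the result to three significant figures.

T_f = 47.9 °C

Heat to bring ice to 0 °C and melt it: q₁ = 75.2×2.06×19.7 + 75.2×336.0 = 28319 J
Heat the water can supply cooling to 0 °C: 321.7×4.14×80.4 = 107080 J > q₁, so all ice melts.
Energy balance: 321.7×4.14×(80.4 − T) = 28319 + 75.2×4.14×(T − 0)
1331.838(80.4 − T) = 28319 + 311.328 T
107080 − 28319 = 1643.166 T
T = 78761 / 1643.166 = 47.93 °C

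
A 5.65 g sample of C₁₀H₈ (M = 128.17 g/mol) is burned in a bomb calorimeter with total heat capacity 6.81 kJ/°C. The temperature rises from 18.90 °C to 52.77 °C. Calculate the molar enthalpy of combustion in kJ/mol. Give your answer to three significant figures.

ΔH = -5230 kJ/mol

ΔT = 52.77 − 18.90 = 33.87 °C
q_cal = C_cal × ΔT = 6.81 × 33.87 = 230.6547 kJ
n = 5.65 / 128.17 = 0.04408 mol
q_rxn = −q_cal = -230.6547 kJ
ΔH = -230.6547 / 0.04408 = -5233 kJ/mol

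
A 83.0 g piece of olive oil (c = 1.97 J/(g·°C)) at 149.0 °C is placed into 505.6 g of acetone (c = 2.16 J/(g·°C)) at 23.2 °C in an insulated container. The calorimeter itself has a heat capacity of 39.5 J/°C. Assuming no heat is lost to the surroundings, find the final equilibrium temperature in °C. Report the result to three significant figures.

Heat lost by olive oil = heat gained by acetone + calorimeter.
(83.0)(1.97)(149.0 − T) = [(505.6)(2.16) + 39.5](T − 23.2)
163.51 (149.0 − T) = 1131.596 (T − 23.2)
24363 − 163.51 T = 1131.596 T − 26253
50616 = 1295.106 T
T = 39.08 °C

T_f = 39.1 °C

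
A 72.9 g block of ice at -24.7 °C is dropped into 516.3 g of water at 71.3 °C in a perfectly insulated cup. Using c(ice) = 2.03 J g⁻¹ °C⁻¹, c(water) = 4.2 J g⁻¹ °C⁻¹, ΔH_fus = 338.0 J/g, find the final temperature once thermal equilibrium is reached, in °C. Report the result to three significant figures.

Heat to bring ice to 0 °C and melt it: q₁ = 72.9×2.03×24.7 + 72.9×338.0 = 28295 J
Heat the water can supply cooling to 0 °C: 516.3×4.2×71.3 = 154611 J > q₁, so all ice melts.
Energy balance: 516.3×4.2×(71.3 − T) = 28295 + 72.9×4.2×(T − 0)
2168.46(71.3 − T) = 28295 + 306.18 T
154611 − 28295 = 2474.64 T
T = 126316 / 2474.64 = 51.04 °C

T_f = 51.0 °C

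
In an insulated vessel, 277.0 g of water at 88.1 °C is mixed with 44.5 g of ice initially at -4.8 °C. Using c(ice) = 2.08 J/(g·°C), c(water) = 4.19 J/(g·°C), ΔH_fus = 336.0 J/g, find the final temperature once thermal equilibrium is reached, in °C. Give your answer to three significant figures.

Heat to bring ice to 0 °C and melt it: q₁ = 44.5×2.08×4.8 + 44.5×336.0 = 15396 J
Heat the water can supply cooling to 0 °C: 277.0×4.19×88.1 = 102252 J > q₁, so all ice melts.
Energy balance: 277.0×4.19×(88.1 − T) = 15396 + 44.5×4.19×(T − 0)
1160.63(88.1 − T) = 15396 + 186.455 T
102252 − 15396 = 1347.085 T
T = 86856 / 1347.085 = 64.48 °C

T_f = 64.5 °C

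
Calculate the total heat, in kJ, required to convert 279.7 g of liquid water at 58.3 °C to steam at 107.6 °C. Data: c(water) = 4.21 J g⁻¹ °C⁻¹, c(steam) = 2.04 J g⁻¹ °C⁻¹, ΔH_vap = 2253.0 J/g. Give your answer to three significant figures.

q1 (heat water 58.3→100.0 °C): 279.7 × 4.21 × 41.7 = 49103 J
q2 (vaporize at 100 °C): 279.7 × 2253.0 = 630164 J
q3 (heat steam 100.0→107.6 °C): 279.7 × 2.04 × 7.6 = 4336 J
Total: 49103 + 630164 + 4336 = 683603 J = 684 kJ

q = 684 kJ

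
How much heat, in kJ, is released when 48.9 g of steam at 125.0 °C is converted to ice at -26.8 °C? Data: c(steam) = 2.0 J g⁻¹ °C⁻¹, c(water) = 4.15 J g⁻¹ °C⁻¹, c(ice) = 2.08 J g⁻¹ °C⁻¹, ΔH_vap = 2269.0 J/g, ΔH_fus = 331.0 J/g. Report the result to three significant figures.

q = 153 kJ

q1 (cool steam 125.0→100 °C): 48.9 × 2.0 × 25.0 = 2445 J
q2 (condense at 100 °C): 48.9 × 2269.0 = 110954 J
q3 (cool water 100→0 °C): 48.9 × 4.15 × 100.0 = 20294 J
q4 (freeze at 0 °C): 48.9 × 331.0 = 16186 J
q5 (cool ice 0→-26.8 °C): 48.9 × 2.08 × 26.8 = 2726 J
Total: 2445 + 110954 + 20294 + 16186 + 2726 = 152605 J = 153 kJ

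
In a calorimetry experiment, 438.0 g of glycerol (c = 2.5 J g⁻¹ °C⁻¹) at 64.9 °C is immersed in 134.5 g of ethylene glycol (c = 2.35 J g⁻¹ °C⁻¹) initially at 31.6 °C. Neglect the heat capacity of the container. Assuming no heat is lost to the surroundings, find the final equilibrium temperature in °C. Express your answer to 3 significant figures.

Heat lost by glycerol = heat gained by ethylene glycol.
(438.0)(2.5)(64.9 − T) = (134.5)(2.35)(T − 31.6)
1095 (64.9 − T) = 316.075 (T − 31.6)
71066 − 1095 T = 316.075 T − 9988.0
81054.0 = 1411.075 T
T = 57.44 °C

T_f = 57.4 °C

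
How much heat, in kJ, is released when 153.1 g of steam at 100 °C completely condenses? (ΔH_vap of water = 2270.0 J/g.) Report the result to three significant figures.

q = 348 kJ

q = m × ΔH_vap = 153.1 × 2270.0 = 347500 J = 348 kJ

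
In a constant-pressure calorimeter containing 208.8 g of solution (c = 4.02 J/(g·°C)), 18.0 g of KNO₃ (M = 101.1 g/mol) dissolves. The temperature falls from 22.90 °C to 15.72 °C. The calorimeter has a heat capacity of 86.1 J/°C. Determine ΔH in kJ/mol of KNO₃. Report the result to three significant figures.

ΔH = 37.3 kJ/mol

|ΔT| = |15.72 − 22.90| = 7.18 °C
|q_surr| = (208.8 × 4.02 + 86.1) × 7.18 = 925.476 × 7.18 = 6645 J
n(KNO₃) = 18.0 / 101.1 = 0.1780 mol
Temperature fell, so q_rxn = +|q_surr| = 6.645 kJ
ΔH = q_rxn / n = 37.33 kJ/mol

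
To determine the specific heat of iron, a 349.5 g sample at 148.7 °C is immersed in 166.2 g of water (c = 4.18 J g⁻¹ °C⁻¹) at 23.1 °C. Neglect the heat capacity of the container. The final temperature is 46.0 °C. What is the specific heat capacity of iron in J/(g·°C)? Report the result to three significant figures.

q_gained = (166.2 × 4.18) × (46.0 − 23.1) = 15910 J
q_lost = 349.5 × c × (148.7 − 46.0) = 35893.65 c
Set equal: c = 15910 / 35893.65 = 0.443 J/(g·°C)

c = 0.443 J/(g·°C)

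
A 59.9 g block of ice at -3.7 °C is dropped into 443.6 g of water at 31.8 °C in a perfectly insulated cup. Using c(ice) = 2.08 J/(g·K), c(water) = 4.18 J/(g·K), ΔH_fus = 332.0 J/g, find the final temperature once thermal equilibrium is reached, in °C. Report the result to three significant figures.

Heat to bring ice to 0 °C and melt it: q₁ = 59.9×2.08×3.7 + 59.9×332.0 = 20348 J
Heat the water can supply cooling to 0 °C: 443.6×4.18×31.8 = 58965.1 J > q₁, so all ice melts.
Energy balance: 443.6×4.18×(31.8 − T) = 20348 + 59.9×4.18×(T − 0)
1854.248(31.8 − T) = 20348 + 250.382 T
58965.1 − 20348 = 2104.630 T
T = 38617.1 / 2104.630 = 18.349 °C

T_f = 18.3 °C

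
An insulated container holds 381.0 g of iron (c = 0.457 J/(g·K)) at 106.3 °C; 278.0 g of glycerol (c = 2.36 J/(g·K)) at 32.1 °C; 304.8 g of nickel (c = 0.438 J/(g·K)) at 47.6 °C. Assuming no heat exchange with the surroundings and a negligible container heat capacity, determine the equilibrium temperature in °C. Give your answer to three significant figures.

T_f = 47.7 °C

Σ mᵢcᵢ(T − Tᵢ) = 0  ⇒  T = Σ mᵢcᵢTᵢ / Σ mᵢcᵢ
Σ mᵢcᵢ = 381.0×0.457 + 278.0×2.36 + 304.8×0.438 = 963.6994
Σ mᵢcᵢTᵢ = 174.117×106.3 + 656.08×32.1 + 133.5024×47.6 = 45924
T = 45924 / 963.6994 = 47.65 °C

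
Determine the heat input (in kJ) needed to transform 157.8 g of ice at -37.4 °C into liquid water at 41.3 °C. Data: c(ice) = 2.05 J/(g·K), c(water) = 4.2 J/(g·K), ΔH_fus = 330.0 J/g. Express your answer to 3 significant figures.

q = 91.5 kJ

q1 (heat ice -37.4→0.0 °C): 157.8 × 2.05 × 37.4 = 12099 J
q2 (melt at 0 °C): 157.8 × 330.0 = 52074 J
q3 (heat water 0.0→41.3 °C): 157.8 × 4.2 × 41.3 = 27372 J
Total: 12099 + 52074 + 27372 = 91545 J = 91.5 kJ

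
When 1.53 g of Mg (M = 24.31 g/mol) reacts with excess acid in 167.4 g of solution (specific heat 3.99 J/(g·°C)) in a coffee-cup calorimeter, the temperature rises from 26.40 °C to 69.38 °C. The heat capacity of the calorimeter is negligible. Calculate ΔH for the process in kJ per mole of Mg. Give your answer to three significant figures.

ΔH = -456 kJ/mol

|ΔT| = |69.38 − 26.40| = 42.98 °C
|q_surr| = (167.4 × 3.99) × 42.98 = 667.926 × 42.98 = 28710 J
n(Mg) = 1.53 / 24.31 = 0.06294 mol
Temperature rose, so q_rxn = −|q_surr| = -28.71 kJ
ΔH = q_rxn / n = -456.1 kJ/mol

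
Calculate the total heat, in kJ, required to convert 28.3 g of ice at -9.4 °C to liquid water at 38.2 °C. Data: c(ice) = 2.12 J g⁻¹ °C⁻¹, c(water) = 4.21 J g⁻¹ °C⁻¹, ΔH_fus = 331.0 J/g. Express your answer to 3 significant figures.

q1 (heat ice -9.4→0.0 °C): 28.3 × 2.12 × 9.4 = 564 J
q2 (melt at 0 °C): 28.3 × 331.0 = 9367 J
q3 (heat water 0.0→38.2 °C): 28.3 × 4.21 × 38.2 = 4551 J
Total: 564 + 9367 + 4551 = 14482 J = 14.5 kJ

q = 14.5 kJ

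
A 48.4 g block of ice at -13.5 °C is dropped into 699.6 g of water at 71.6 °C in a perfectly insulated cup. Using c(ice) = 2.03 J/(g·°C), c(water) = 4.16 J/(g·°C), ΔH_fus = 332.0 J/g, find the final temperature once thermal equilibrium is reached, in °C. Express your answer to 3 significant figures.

T_f = 61.4 °C

Heat to bring ice to 0 °C and melt it: q₁ = 48.4×2.03×13.5 + 48.4×332.0 = 17395 J
Heat the water can supply cooling to 0 °C: 699.6×4.16×71.6 = 208380 J > q₁, so all ice melts.
Energy balance: 699.6×4.16×(71.6 − T) = 17395 + 48.4×4.16×(T − 0)
2910.336(71.6 − T) = 17395 + 201.344 T
208380 − 17395 = 3111.680 T
T = 190985 / 3111.680 = 61.38 °C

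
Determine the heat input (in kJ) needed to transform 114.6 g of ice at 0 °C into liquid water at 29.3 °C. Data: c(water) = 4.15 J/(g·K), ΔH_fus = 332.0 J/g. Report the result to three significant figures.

q1 (melt at 0 °C): 114.6 × 332.0 = 38047 J
q2 (heat water 0.0→29.3 °C): 114.6 × 4.15 × 29.3 = 13935 J
Total: 38047 + 13935 = 51982 J = 52.0 kJ

q = 52.0 kJ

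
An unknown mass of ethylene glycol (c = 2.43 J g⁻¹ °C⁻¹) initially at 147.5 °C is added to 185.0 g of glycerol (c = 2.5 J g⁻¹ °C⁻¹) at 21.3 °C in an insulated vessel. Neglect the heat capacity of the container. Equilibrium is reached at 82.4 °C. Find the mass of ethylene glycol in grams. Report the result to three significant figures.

q_gained = (185.0 × 2.5) × (82.4 − 21.3) = 28260 J
q_lost = m × 2.43 × (147.5 − 82.4) = 158.193 m
m = 28260 / 158.193 = 179 g

m = 179 g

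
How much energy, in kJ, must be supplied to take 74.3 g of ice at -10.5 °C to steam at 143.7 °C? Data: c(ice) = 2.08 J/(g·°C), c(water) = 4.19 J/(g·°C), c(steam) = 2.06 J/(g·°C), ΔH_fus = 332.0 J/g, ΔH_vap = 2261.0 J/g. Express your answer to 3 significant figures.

q1 (heat ice -10.5→0.0 °C): 74.3 × 2.08 × 10.5 = 1623 J
q2 (melt at 0 °C): 74.3 × 332.0 = 24668 J
q3 (heat water 0.0→100.0 °C): 74.3 × 4.19 × 100.0 = 31132 J
q4 (vaporize at 100 °C): 74.3 × 2261.0 = 167992 J
q5 (heat steam 100.0→143.7 °C): 74.3 × 2.06 × 43.7 = 6689 J
Total: 1623 + 24668 + 31132 + 167992 + 6689 = 232104 J = 232 kJ

q = 232 kJ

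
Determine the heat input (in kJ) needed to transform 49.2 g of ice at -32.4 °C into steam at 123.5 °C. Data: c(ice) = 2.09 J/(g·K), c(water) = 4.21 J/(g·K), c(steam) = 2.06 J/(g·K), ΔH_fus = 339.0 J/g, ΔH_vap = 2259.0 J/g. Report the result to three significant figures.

q1 (heat ice -32.4→0.0 °C): 49.2 × 2.09 × 32.4 = 3332 J
q2 (melt at 0 °C): 49.2 × 339.0 = 16679 J
q3 (heat water 0.0→100.0 °C): 49.2 × 4.21 × 100.0 = 20713 J
q4 (vaporize at 100 °C): 49.2 × 2259.0 = 111143 J
q5 (heat steam 100.0→123.5 °C): 49.2 × 2.06 × 23.5 = 2382 J
Total: 3332 + 16679 + 20713 + 111143 + 2382 = 154249 J = 154 kJ

q = 154 kJ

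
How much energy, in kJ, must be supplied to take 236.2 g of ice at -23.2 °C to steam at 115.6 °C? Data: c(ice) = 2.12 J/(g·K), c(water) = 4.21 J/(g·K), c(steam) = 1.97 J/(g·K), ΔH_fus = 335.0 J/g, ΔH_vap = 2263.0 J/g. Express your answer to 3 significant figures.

q = 732 kJ

q1 (heat ice -23.2→0.0 °C): 236.2 × 2.12 × 23.2 = 11617 J
q2 (melt at 0 °C): 236.2 × 335.0 = 79127 J
q3 (heat water 0.0→100.0 °C): 236.2 × 4.21 × 100.0 = 99440 J
q4 (vaporize at 100 °C): 236.2 × 2263.0 = 534521 J
q5 (heat steam 100.0→115.6 °C): 236.2 × 1.97 × 15.6 = 7259 J
Total: 11617 + 79127 + 99440 + 534521 + 7259 = 731964 J = 732 kJ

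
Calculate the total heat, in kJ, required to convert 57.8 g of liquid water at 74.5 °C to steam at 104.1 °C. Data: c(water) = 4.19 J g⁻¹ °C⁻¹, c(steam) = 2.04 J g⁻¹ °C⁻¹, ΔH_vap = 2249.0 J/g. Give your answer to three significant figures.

q = 137 kJ

q1 (heat water 74.5→100.0 °C): 57.8 × 4.19 × 25.5 = 6176 J
q2 (vaporize at 100 °C): 57.8 × 2249.0 = 129992 J
q3 (heat steam 100.0→104.1 °C): 57.8 × 2.04 × 4.1 = 483 J
Total: 6176 + 129992 + 483 = 136651 J = 137 kJ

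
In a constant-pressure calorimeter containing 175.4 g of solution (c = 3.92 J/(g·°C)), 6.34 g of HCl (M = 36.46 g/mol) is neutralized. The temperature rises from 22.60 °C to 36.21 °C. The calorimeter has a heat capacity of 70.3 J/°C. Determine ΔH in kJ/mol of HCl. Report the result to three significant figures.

|ΔT| = |36.21 − 22.60| = 13.61 °C
|q_surr| = (175.4 × 3.92 + 70.3) × 13.61 = 757.868 × 13.61 = 10310 J
n(HCl) = 6.34 / 36.46 = 0.1739 mol
Temperature rose, so q_rxn = −|q_surr| = -10.31 kJ
ΔH = q_rxn / n = -59.29 kJ/mol

ΔH = -59.3 kJ/mol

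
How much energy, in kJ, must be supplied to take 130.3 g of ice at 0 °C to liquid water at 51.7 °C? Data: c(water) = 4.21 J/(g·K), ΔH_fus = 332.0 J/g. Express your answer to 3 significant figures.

q = 71.6 kJ

q1 (melt at 0 °C): 130.3 × 332.0 = 43260 J
q2 (heat water 0.0→51.7 °C): 130.3 × 4.21 × 51.7 = 28361 J
Total: 43260 + 28361 = 71621 J = 71.6 kJ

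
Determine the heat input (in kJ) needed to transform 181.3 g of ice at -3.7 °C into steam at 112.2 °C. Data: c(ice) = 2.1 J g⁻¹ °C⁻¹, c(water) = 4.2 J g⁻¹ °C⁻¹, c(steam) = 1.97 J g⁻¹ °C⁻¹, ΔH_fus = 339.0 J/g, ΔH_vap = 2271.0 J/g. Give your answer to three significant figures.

q1 (heat ice -3.7→0.0 °C): 181.3 × 2.1 × 3.7 = 1409 J
q2 (melt at 0 °C): 181.3 × 339.0 = 61461 J
q3 (heat water 0.0→100.0 °C): 181.3 × 4.2 × 100.0 = 76146 J
q4 (vaporize at 100 °C): 181.3 × 2271.0 = 411732 J
q5 (heat steam 100.0→112.2 °C): 181.3 × 1.97 × 12.2 = 4357 J
Total: 1409 + 61461 + 76146 + 411732 + 4357 = 555105 J = 555 kJ

q = 555 kJ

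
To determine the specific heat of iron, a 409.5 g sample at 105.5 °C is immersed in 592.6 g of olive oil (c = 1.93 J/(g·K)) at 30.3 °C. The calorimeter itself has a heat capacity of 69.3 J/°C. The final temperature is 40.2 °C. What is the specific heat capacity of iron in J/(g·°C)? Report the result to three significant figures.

q_gained = (592.6 × 1.93 + 69.3) × (40.2 − 30.3) = 12010 J
q_lost = 409.5 × c × (105.5 − 40.2) = 26740.35 c
Set equal: c = 12010 / 26740.35 = 0.449 J/(g·°C)

c = 0.449 J/(g·°C)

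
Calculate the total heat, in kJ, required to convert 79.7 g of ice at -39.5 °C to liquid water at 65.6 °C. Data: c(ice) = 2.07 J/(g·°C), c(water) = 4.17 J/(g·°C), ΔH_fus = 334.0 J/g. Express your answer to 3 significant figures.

q1 (heat ice -39.5→0.0 °C): 79.7 × 2.07 × 39.5 = 6517 J
q2 (melt at 0 °C): 79.7 × 334.0 = 26620 J
q3 (heat water 0.0→65.6 °C): 79.7 × 4.17 × 65.6 = 21802 J
Total: 6517 + 26620 + 21802 = 54939 J = 54.9 kJ

q = 54.9 kJ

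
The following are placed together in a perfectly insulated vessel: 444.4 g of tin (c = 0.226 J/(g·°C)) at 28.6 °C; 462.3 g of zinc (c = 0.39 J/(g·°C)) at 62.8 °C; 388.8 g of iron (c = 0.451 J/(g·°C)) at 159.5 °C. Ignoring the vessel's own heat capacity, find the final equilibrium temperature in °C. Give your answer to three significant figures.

Σ mᵢcᵢ(T − Tᵢ) = 0  ⇒  T = Σ mᵢcᵢTᵢ / Σ mᵢcᵢ
Σ mᵢcᵢ = 444.4×0.226 + 462.3×0.39 + 388.8×0.451 = 456.0802
Σ mᵢcᵢTᵢ = 100.4344×28.6 + 180.297×62.8 + 175.3488×159.5 = 42163
T = 42163 / 456.0802 = 92.446 °C

T_f = 92.4 °C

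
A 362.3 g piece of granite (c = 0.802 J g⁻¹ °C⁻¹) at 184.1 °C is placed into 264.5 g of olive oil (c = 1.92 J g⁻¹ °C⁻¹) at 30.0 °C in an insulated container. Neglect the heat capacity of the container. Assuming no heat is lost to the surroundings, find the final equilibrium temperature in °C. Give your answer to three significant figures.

T_f = 86.1 °C

Heat lost by granite = heat gained by olive oil.
(362.3)(0.802)(184.1 − T) = (264.5)(1.92)(T − 30.0)
290.5646 (184.1 − T) = 507.84 (T − 30.0)
53493 − 290.5646 T = 507.84 T − 15235
68728 = 798.4046 T
T = 86.08 °C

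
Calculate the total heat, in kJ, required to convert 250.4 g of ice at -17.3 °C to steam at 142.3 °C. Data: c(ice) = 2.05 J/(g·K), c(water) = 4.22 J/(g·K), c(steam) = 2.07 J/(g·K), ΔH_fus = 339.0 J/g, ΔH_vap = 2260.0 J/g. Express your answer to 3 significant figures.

q = 787 kJ

q1 (heat ice -17.3→0.0 °C): 250.4 × 2.05 × 17.3 = 8880 J
q2 (melt at 0 °C): 250.4 × 339.0 = 84886 J
q3 (heat water 0.0→100.0 °C): 250.4 × 4.22 × 100.0 = 105669 J
q4 (vaporize at 100 °C): 250.4 × 2260.0 = 565904 J
q5 (heat steam 100.0→142.3 °C): 250.4 × 2.07 × 42.3 = 21925 J
Total: 8880 + 84886 + 105669 + 565904 + 21925 = 787264 J = 787 kJ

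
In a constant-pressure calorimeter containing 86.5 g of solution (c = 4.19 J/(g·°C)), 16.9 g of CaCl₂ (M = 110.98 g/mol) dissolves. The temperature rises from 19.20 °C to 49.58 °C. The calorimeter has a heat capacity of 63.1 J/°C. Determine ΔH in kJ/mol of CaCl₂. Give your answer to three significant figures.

ΔH = -84.9 kJ/mol

|ΔT| = |49.58 − 19.20| = 30.38 °C
|q_surr| = (86.5 × 4.19 + 63.1) × 30.38 = 425.535 × 30.38 = 12930 J
n(CaCl₂) = 16.9 / 110.98 = 0.1523 mol
Temperature rose, so q_rxn = −|q_surr| = -12.93 kJ
ΔH = q_rxn / n = -84.90 kJ/mol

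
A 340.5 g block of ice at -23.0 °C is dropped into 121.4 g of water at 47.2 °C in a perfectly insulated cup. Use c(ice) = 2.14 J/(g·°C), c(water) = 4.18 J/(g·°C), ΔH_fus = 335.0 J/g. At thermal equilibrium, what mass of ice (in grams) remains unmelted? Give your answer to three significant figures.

m_ice remaining = 319 g

Heat to warm all ice to 0 °C: 340.5×2.14×23.0 = 16759 J
Heat released by water cooling to 0 °C: 121.4×4.18×47.2 = 23952 J
23952 J < 16759 + 340.5×335.0 = 130826.5 J, so not all ice melts; final T = 0 °C.
Heat left for melting: 23952 − 16759 = 7193 J
Mass melted = 7193 / 335.0 = 21.47 g
Ice remaining = 340.5 − 21.47 = 319.03 g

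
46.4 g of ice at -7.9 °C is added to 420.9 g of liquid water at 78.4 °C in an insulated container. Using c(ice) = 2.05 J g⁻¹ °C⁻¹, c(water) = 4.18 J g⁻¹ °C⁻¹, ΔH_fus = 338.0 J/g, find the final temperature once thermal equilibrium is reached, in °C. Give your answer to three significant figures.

T_f = 62.2 °C

Heat to bring ice to 0 °C and melt it: q₁ = 46.4×2.05×7.9 + 46.4×338.0 = 16435 J
Heat the water can supply cooling to 0 °C: 420.9×4.18×78.4 = 137934 J > q₁, so all ice melts.
Energy balance: 420.9×4.18×(78.4 − T) = 16435 + 46.4×4.18×(T − 0)
1759.362(78.4 − T) = 16435 + 193.952 T
137934 − 16435 = 1953.314 T
T = 121499 / 1953.314 = 62.20 °C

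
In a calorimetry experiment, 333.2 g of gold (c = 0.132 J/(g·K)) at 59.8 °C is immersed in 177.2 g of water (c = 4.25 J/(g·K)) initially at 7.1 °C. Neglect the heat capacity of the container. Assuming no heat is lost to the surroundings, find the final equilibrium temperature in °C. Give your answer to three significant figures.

T_f = 10.0 °C

Heat lost by gold = heat gained by water.
(333.2)(0.132)(59.8 − T) = (177.2)(4.25)(T − 7.1)
43.9824 (59.8 − T) = 753.1 (T − 7.1)
2630.1 − 43.9824 T = 753.1 T − 5347.0
7977.1 = 797.0824 T
T = 10.01 °C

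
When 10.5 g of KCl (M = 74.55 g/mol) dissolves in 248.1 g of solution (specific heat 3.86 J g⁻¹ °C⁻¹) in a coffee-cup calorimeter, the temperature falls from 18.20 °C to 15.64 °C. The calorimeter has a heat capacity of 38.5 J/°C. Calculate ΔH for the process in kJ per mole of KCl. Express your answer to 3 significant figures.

ΔH = 18.1 kJ/mol

|ΔT| = |15.64 − 18.20| = 2.56 °C
|q_surr| = (248.1 × 3.86 + 38.5) × 2.56 = 996.166 × 2.56 = 2550 J
n(KCl) = 10.5 / 74.55 = 0.1408 mol
Temperature fell, so q_rxn = +|q_surr| = 2.550 kJ
ΔH = q_rxn / n = 18.11 kJ/mol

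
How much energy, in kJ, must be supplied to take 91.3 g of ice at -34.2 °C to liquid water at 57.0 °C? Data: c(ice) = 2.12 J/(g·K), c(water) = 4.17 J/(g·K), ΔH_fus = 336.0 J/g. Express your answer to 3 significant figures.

q = 59.0 kJ

q1 (heat ice -34.2→0.0 °C): 91.3 × 2.12 × 34.2 = 6620 J
q2 (melt at 0 °C): 91.3 × 336.0 = 30677 J
q3 (heat water 0.0→57.0 °C): 91.3 × 4.17 × 57.0 = 21701 J
Total: 6620 + 30677 + 21701 = 58998 J = 59.0 kJ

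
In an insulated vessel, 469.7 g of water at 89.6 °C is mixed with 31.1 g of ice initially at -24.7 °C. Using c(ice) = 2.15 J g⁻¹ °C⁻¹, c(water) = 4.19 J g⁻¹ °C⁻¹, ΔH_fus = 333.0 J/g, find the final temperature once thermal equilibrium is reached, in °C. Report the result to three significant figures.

T_f = 78.3 °C

Heat to bring ice to 0 °C and melt it: q₁ = 31.1×2.15×24.7 + 31.1×333.0 = 12008 J
Heat the water can supply cooling to 0 °C: 469.7×4.19×89.6 = 176337 J > q₁, so all ice melts.
Energy balance: 469.7×4.19×(89.6 − T) = 12008 + 31.1×4.19×(T − 0)
1968.043(89.6 − T) = 12008 + 130.309 T
176337 − 12008 = 2098.352 T
T = 164329 / 2098.352 = 78.31 °C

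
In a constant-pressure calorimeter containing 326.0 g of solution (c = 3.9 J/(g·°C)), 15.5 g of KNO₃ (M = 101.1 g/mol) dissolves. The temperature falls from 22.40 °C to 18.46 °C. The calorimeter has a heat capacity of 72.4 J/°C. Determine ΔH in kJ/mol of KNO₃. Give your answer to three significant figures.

|ΔT| = |18.46 − 22.40| = 3.94 °C
|q_surr| = (326.0 × 3.9 + 72.4) × 3.94 = 1343.8 × 3.94 = 5295 J
n(KNO₃) = 15.5 / 101.1 = 0.1533 mol
Temperature fell, so q_rxn = +|q_surr| = 5.295 kJ
ΔH = q_rxn / n = 34.54 kJ/mol

ΔH = 34.5 kJ/mol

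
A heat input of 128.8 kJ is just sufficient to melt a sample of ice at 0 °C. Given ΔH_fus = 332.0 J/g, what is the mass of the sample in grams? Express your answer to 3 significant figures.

m = 388 g

m = q / ΔH_fus = 128800 J / 332.0 J/g = 388 g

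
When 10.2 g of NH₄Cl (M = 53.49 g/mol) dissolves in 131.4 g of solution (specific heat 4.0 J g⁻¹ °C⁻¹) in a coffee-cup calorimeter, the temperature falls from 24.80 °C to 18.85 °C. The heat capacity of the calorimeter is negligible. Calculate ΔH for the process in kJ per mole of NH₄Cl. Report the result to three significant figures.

|ΔT| = |18.85 − 24.80| = 5.95 °C
|q_surr| = (131.4 × 4.0) × 5.95 = 525.6 × 5.95 = 3127 J
n(NH₄Cl) = 10.2 / 53.49 = 0.1907 mol
Temperature fell, so q_rxn = +|q_surr| = 3.127 kJ
ΔH = q_rxn / n = 16.40 kJ/mol

ΔH = 16.4 kJ/mol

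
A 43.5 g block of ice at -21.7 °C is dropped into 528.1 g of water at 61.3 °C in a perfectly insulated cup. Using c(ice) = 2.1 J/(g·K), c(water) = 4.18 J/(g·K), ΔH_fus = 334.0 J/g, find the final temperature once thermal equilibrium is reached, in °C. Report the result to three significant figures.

Heat to bring ice to 0 °C and melt it: q₁ = 43.5×2.1×21.7 + 43.5×334.0 = 16511 J
Heat the water can supply cooling to 0 °C: 528.1×4.18×61.3 = 135317 J > q₁, so all ice melts.
Energy balance: 528.1×4.18×(61.3 − T) = 16511 + 43.5×4.18×(T − 0)
2207.458(61.3 − T) = 16511 + 181.83 T
135317 − 16511 = 2389.288 T
T = 118806 / 2389.288 = 49.72 °C

T_f = 49.7 °C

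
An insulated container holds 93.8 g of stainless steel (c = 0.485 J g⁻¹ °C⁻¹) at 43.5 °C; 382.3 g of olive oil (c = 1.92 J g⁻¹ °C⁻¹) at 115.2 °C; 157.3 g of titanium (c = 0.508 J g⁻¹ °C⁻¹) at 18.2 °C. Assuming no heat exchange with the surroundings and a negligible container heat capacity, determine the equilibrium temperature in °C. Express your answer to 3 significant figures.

Σ mᵢcᵢ(T − Tᵢ) = 0  ⇒  T = Σ mᵢcᵢTᵢ / Σ mᵢcᵢ
Σ mᵢcᵢ = 93.8×0.485 + 382.3×1.92 + 157.3×0.508 = 859.4174
Σ mᵢcᵢTᵢ = 45.493×43.5 + 734.016×115.2 + 79.9084×18.2 = 87992
T = 87992 / 859.4174 = 102.4 °C

T_f = 102 °C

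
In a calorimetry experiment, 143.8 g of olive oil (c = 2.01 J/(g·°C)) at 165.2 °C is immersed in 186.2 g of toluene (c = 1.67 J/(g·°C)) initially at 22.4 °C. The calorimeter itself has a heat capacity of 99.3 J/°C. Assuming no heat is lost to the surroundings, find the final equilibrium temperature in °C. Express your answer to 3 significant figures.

Heat lost by olive oil = heat gained by toluene + calorimeter.
(143.8)(2.01)(165.2 − T) = [(186.2)(1.67) + 99.3](T − 22.4)
289.038 (165.2 − T) = 410.254 (T − 22.4)
47749 − 289.038 T = 410.254 T − 9189.7
56938.7 = 699.292 T
T = 81.42 °C

T_f = 81.4 °C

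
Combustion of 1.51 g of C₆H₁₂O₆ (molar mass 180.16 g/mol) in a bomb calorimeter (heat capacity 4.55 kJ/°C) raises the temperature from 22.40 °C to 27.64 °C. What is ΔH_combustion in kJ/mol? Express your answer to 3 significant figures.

ΔT = 27.64 − 22.40 = 5.24 °C
q_cal = C_cal × ΔT = 4.55 × 5.24 = 23.842 kJ
n = 1.51 / 180.16 = 0.008381 mol
q_rxn = −q_cal = -23.842 kJ
ΔH = -23.842 / 0.008381 = -2844.8 kJ/mol

ΔH = -2840 kJ/mol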